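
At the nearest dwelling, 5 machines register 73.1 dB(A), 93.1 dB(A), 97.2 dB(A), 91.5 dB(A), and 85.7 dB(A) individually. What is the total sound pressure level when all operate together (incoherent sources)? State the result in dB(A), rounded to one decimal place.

For uncorrelated sources the intensities add, so convert each level to linear form, sum, and take 10·log₁₀ of the total.
Σ 10^(L/10) = 10^(73.1/10) + 10^(93.1/10) + 10^(97.2/10) + 10^(91.5/10) + 10^(85.7/10) = 9.094e+09.
L_total = 10·log₁₀(9.094e+09) = 99.59 dB(A).

99.6 dB(A)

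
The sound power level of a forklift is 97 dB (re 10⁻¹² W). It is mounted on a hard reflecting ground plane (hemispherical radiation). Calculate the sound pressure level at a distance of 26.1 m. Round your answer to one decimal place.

60.7 dB

L_p = L_w − 10·log₁₀(2π·r²) with r = 26.1 m.
2π·r² = 4280 m², 10·log₁₀ of that is 36.315 dB.
L_p = 97 − 36.315 = 60.69 dB.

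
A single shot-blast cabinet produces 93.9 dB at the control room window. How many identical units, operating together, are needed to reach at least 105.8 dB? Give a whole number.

16

Need L₁ + 10·log₁₀ N ≥ 105.8, i.e. log₁₀ N ≥ 1.19.
N ≥ 10^(11.9/10) = 15.488, so N = 16.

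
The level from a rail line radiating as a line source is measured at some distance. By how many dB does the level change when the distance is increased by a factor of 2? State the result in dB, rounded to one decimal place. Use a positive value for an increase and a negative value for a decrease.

-3.0 dB

With cylindrical spreading the level changes by −10·log₁₀(r₂/r₁).
ΔL = −10·log₁₀(2) = -3.01 dB.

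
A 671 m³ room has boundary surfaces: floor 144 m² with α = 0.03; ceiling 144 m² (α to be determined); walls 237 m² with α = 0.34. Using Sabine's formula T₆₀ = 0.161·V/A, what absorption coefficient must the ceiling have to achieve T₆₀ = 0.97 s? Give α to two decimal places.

From T₆₀ = 0.161·V/A, the target T₆₀ = 0.97 s needs A = 0.161·671/0.97 = 111.37 m².
Absorption from the other surfaces = 144·0.03 + 237·0.34 = 84.90 m², so the ceiling must supply 26.47 m² over 144 m².
α = 26.47/144 = 0.184.

0.18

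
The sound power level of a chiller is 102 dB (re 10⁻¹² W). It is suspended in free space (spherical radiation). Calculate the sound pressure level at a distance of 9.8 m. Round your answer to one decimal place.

71.2 dB

The power spreads over a sphere of area 4π·r², so L_p = L_w − 10·log₁₀(4π·r²).
4π·r² = 1207 m², 10·log₁₀ of that is 30.817 dB.
L_p = 102 − 30.817 = 71.18 dB.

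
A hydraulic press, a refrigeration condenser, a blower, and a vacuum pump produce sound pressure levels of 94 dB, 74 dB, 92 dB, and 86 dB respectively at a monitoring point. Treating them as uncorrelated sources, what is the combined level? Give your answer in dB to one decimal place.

For uncorrelated sources the intensities add, so convert each level to linear form, sum, and take 10·log₁₀ of the total.
Σ 10^(L/10) = 10^(94/10) + 10^(74/10) + 10^(92/10) + 10^(86/10) = 4.520e+09.
L_total = 10·log₁₀(4.520e+09) = 96.55 dB.

96.6 dB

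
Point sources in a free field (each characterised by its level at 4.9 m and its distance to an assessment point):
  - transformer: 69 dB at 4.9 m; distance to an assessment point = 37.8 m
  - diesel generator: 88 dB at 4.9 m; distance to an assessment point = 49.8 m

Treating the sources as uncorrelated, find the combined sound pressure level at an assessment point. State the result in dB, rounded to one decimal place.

Propagate each source to the receiver with L = L_ref − 20·log₁₀(r/r_ref), then add intensities.
transformer: 69 − 20·log₁₀(37.8/4.9) = 69 − 17.75 = 51.25 dB.
diesel generator: 88 − 20·log₁₀(49.8/4.9) = 88 − 20.14 = 67.86 dB.
Σ 10^(L/10) = 6.242e+06 → L_total = 10·log₁₀(6.242e+06) = 67.95 dB.

68.0 dB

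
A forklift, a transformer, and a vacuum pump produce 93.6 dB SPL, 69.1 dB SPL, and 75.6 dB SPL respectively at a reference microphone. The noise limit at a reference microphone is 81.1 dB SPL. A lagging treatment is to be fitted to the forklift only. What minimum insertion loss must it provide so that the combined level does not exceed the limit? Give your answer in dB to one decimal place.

14.3 dB

Everything except the forklift sums to 10^(69.1/10) + 10^(75.6/10) = 4.444e+07 in linear terms, 76.48 dB SPL.
To meet 81.1 dB SPL overall, the treated forklift may contribute at most 10^(81.1/10) − 4.444e+07 = 8.439e+07, i.e. 79.26 dB SPL.
So the forklift must be reduced from 93.6 to 79.26 dB SPL: IL = 14.34 dB.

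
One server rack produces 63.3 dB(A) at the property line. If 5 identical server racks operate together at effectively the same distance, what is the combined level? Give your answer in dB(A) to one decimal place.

With 5 equal, uncorrelated contributions the intensity is 5× that of one unit, giving a rise of 10·log₁₀ 5.
L_total = 63.3 + 10·log₁₀(5) = 63.3 + 6.990 = 70.29 dB(A).

70.3 dB(A)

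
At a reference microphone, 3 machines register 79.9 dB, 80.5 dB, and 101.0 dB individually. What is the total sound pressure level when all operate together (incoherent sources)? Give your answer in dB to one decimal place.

101.1 dB

Incoherent sources combine by intensity addition: L_total = 10·log₁₀(Σ 10^(L_i/10)).
Σ 10^(L/10) = 10^(79.9/10) + 10^(80.5/10) + 10^(101.0/10) = 1.280e+10.
L_total = 10·log₁₀(1.280e+10) = 101.07 dB.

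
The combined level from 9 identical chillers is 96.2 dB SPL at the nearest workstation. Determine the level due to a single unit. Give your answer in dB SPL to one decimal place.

For N identical incoherent sources L_total = L₁ + 10·log₁₀ N, so L₁ = 96.2 − 10·log₁₀(9) = 96.2 − 9.542.

86.7 dB SPL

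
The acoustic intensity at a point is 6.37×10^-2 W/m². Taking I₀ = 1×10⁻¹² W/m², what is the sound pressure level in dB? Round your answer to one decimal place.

108.0 dB

I/I₀ = 6.37×10^-2/10⁻¹² = 6.37×10^10, and L = 10·log₁₀(I/I₀).
L = 10·(0.8041 + 10) = 108.04 dB.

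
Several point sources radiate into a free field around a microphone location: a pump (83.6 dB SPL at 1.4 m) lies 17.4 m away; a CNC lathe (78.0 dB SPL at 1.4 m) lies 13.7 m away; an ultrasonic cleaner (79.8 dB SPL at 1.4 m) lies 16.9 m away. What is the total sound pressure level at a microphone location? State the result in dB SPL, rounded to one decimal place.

64.5 dB SPL

Apply inverse-square spreading to bring every level to the receiver, then sum 10^(L/10).
pump: 83.6 − 20·log₁₀(17.4/1.4) = 83.6 − 21.89 = 61.71 dB SPL.
CNC lathe: 78.0 − 20·log₁₀(13.7/1.4) = 78.0 − 19.81 = 58.19 dB SPL.
ultrasonic cleaner: 79.8 − 20·log₁₀(16.9/1.4) = 79.8 − 21.64 = 58.16 dB SPL.
Σ 10^(L/10) = 2.797e+06 → L_total = 10·log₁₀(2.797e+06) = 64.47 dB SPL.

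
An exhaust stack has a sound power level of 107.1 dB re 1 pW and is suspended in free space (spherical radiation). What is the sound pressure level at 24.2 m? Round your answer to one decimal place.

Free-field spherical radiation: L_p = L_w − 10·log₁₀(4π·r²), r = 24.2 m.
4π·r² = 7359 m², 10·log₁₀ of that is 38.668 dB.
L_p = 107.1 − 38.668 = 68.43 dB.

68.4 dB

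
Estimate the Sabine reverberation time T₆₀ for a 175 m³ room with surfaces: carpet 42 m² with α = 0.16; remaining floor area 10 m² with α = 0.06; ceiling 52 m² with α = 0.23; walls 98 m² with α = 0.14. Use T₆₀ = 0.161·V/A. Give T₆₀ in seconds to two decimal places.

Summing Sᵢαᵢ: 42·0.16 + 10·0.06 + 52·0.23 + 98·0.14 = 33.00 m².
T₆₀ = 0.161·V/A = 0.161·175/33.00 = 0.854 s.

0.85 s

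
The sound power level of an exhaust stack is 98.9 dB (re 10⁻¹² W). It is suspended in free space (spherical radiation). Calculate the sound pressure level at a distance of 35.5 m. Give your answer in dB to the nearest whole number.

Free-field spherical radiation: L_p = L_w − 10·log₁₀(4π·r²), r = 35.5 m.
4π·r² = 1.584e+04 m², 10·log₁₀ of that is 41.997 dB.
L_p = 98.9 − 41.997 = 56.90 dB.

57 dB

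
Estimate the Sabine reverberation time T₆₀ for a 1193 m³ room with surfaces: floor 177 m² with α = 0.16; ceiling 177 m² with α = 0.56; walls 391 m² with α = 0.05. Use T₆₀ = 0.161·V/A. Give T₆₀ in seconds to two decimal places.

1.31 s

A = Σ Sᵢαᵢ = 177·0.16 + 177·0.56 + 391·0.05 = 146.99 m².
T₆₀ = 0.161 × 1193 / 146.99 = 1.307 s.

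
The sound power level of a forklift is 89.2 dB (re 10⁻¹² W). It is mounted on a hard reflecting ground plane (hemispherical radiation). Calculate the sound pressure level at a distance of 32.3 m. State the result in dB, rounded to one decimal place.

51.0 dB

The power spreads over a hemisphere of area 2π·r², so L_p = L_w − 10·log₁₀(2π·r²).
2π·r² = 6555 m², 10·log₁₀ of that is 38.166 dB.
L_p = 89.2 − 38.166 = 51.03 dB.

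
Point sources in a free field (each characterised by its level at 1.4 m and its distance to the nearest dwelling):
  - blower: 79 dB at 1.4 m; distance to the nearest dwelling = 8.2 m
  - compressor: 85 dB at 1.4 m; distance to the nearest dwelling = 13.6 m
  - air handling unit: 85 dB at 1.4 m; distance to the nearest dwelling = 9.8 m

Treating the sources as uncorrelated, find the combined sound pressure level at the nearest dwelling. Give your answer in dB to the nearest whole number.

71 dB

Apply inverse-square spreading to bring every level to the receiver, then sum 10^(L/10).
blower: 79 − 20·log₁₀(8.2/1.4) = 79 − 15.35 = 63.65 dB.
compressor: 85 − 20·log₁₀(13.6/1.4) = 85 − 19.75 = 65.25 dB.
air handling unit: 85 − 20·log₁₀(9.8/1.4) = 85 − 16.90 = 68.10 dB.
Σ 10^(L/10) = 1.212e+07 → L_total = 10·log₁₀(1.212e+07) = 70.84 dB.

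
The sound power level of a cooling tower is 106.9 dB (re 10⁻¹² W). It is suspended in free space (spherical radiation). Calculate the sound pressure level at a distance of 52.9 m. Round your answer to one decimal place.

L_p = L_w − 10·log₁₀(4π·r²) with r = 52.9 m.
4π·r² = 3.517e+04 m², 10·log₁₀ of that is 45.461 dB.
L_p = 106.9 − 45.461 = 61.44 dB.

61.4 dB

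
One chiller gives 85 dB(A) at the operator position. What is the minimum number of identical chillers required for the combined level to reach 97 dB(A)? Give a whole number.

The shortfall is 97 − 85 = 12.0 dB, and N units add 10·log₁₀ N, so need 10·log₁₀ N ≥ 12.0.
N ≥ 10^(12.0/10) = 15.849, so N = 16.

16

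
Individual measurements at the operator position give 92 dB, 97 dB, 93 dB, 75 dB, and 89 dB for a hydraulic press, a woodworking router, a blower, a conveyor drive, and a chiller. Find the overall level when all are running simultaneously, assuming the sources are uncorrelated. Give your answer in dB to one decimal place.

Incoherent sources combine by intensity addition: L_total = 10·log₁₀(Σ 10^(L_i/10)).
Σ 10^(L/10) = 10^(92/10) + 10^(97/10) + 10^(93/10) + 10^(75/10) + 10^(89/10) = 9.418e+09.
L_total = 10·log₁₀(9.418e+09) = 99.74 dB.

99.7 dB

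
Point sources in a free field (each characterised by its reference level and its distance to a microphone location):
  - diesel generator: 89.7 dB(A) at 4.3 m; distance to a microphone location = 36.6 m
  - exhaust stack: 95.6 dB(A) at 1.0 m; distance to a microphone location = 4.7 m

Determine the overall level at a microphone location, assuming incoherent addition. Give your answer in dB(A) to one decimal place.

First find each source's level at the receiver (point-source: −20·log₁₀(r/r_ref)), then combine on an intensity basis.
diesel generator: 89.7 − 20·log₁₀(36.6/4.3) = 89.7 − 18.60 = 71.10 dB(A).
exhaust stack: 95.6 − 20·log₁₀(4.7/1.0) = 95.6 − 13.44 = 82.16 dB(A).
Σ 10^(L/10) = 1.772e+08 → L_total = 10·log₁₀(1.772e+08) = 82.49 dB(A).

82.5 dB(A)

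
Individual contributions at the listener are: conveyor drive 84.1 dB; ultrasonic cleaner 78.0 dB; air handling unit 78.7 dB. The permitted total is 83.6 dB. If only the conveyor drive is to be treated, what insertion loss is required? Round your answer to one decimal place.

Everything except the conveyor drive sums to 10^(78.0/10) + 10^(78.7/10) = 1.372e+08 in linear terms, 81.37 dB.
To meet 83.6 dB overall, the treated conveyor drive may contribute at most 10^(83.6/10) − 1.372e+08 = 9.186e+07, i.e. 79.63 dB.
So the conveyor drive must be reduced from 84.1 to 79.63 dB: IL = 4.47 dB.

4.5 dB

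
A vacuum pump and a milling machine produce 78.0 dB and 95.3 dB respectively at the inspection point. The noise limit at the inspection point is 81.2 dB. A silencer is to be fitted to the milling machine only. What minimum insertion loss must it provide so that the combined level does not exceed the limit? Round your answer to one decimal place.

The untreated sources together contribute 10^(78.0/10) = 6.310e+07, i.e. 78.00 dB.
The limit corresponds to 10^(81.2/10) = 1.318e+08; subtracting the fixed part leaves 6.873e+07 for the milling machine, i.e. 78.37 dB.
Required insertion loss = 95.3 − 78.37 = 16.93 dB.

16.9 dB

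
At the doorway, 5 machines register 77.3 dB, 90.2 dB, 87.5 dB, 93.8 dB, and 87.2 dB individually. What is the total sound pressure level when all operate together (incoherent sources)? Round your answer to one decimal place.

96.6 dB

For uncorrelated sources the intensities add, so convert each level to linear form, sum, and take 10·log₁₀ of the total.
Σ 10^(L/10) = 10^(77.3/10) + 10^(90.2/10) + 10^(87.5/10) + 10^(93.8/10) + 10^(87.2/10) = 4.587e+09.
L_total = 10·log₁₀(4.587e+09) = 96.62 dB.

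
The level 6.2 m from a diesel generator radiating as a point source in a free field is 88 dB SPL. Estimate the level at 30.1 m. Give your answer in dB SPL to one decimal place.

74.3 dB SPL

Spherical spreading from a point source gives a 20·log₁₀(r₂/r₁) drop.
L₂ = 88 − 20·log₁₀(30.1/6.2) = 88 − 13.723 = 74.28 dB SPL.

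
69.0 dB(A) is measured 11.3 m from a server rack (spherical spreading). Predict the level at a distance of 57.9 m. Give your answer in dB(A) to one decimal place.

For a point source, L₂ = L₁ − 20·log₁₀(r₂/r₁).
L₂ = 69.0 − 20·log₁₀(57.9/11.3) = 69.0 − 14.192 = 54.81 dB(A).

54.8 dB(A)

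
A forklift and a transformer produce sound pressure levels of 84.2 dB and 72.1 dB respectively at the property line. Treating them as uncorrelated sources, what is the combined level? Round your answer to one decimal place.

For uncorrelated sources the intensities add, so convert each level to linear form, sum, and take 10·log₁₀ of the total.
Σ 10^(L/10) = 10^(84.2/10) + 10^(72.1/10) = 2.792e+08.
L_total = 10·log₁₀(2.792e+08) = 84.46 dB.

84.5 dB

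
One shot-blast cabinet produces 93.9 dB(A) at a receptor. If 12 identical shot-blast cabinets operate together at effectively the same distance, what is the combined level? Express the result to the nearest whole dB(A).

L_total = L₁ + 10·log₁₀ N for N identical incoherent sources.
L_total = 93.9 + 10·log₁₀(12) = 93.9 + 10.792 = 104.69 dB(A).

105 dB(A)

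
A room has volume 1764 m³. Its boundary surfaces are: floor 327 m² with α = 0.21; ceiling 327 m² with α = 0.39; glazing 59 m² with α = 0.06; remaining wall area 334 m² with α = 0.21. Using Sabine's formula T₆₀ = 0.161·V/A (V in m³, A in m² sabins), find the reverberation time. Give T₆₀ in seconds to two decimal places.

1.05 s

Total absorption A = 327·0.21 + 327·0.39 + 59·0.06 + 334·0.21 = 269.88 m² sabins.
T₆₀ = 0.161 × 1764 / 269.88 = 1.052 s.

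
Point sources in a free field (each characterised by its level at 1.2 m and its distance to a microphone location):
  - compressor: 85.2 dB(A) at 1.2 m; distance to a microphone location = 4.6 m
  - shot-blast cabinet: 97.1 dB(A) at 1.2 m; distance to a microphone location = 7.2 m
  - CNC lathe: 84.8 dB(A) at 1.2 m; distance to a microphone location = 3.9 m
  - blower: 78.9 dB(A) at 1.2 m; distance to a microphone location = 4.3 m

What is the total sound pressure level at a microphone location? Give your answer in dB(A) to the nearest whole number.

Propagate each source to the receiver with L = L_ref − 20·log₁₀(r/r_ref), then add intensities.
compressor: 85.2 − 20·log₁₀(4.6/1.2) = 85.2 − 11.67 = 73.53 dB(A).
shot-blast cabinet: 97.1 − 20·log₁₀(7.2/1.2) = 97.1 − 15.56 = 81.54 dB(A).
CNC lathe: 84.8 − 20·log₁₀(3.9/1.2) = 84.8 − 10.24 = 74.56 dB(A).
blower: 78.9 − 20·log₁₀(4.3/1.2) = 78.9 − 11.09 = 67.81 dB(A).
Σ 10^(L/10) = 1.996e+08 → L_total = 10·log₁₀(1.996e+08) = 83.00 dB(A).

83 dB(A)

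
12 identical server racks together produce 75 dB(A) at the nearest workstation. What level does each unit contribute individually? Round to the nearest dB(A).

12 equal contributions raise the level by 10·log₁₀ 12 = 10.792 dB, so each unit alone gives 75 − 10.792.

64 dB(A)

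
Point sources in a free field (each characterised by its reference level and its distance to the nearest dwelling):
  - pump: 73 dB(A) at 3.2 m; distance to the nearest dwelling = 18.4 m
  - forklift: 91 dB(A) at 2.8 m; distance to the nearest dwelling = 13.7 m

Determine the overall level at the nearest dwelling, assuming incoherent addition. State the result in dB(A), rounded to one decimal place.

77.3 dB(A)

Apply inverse-square spreading to bring every level to the receiver, then sum 10^(L/10).
pump: 73 − 20·log₁₀(18.4/3.2) = 73 − 15.19 = 57.81 dB(A).
forklift: 91 − 20·log₁₀(13.7/2.8) = 91 − 13.79 = 77.21 dB(A).
Σ 10^(L/10) = 5.319e+07 → L_total = 10·log₁₀(5.319e+07) = 77.26 dB(A).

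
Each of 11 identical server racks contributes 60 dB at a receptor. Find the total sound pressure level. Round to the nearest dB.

70 dB

With 11 equal, uncorrelated contributions the intensity is 11× that of one unit, giving a rise of 10·log₁₀ 11.
L_total = 60 + 10·log₁₀(11) = 60 + 10.414 = 70.41 dB.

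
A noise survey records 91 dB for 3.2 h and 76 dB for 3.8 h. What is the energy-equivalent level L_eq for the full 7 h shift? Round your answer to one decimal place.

L_eq = 10·log₁₀[(1/T)·Σ tᵢ·10^(Lᵢ/10)] with T = 7 h.
Σ tᵢ·10^(Lᵢ/10) = 3.2·10^(91/10) + 3.8·10^(76/10) = 4.180e+09.
L_eq = 10·log₁₀(4.180e+09/7) = 87.76 dB.

87.8 dB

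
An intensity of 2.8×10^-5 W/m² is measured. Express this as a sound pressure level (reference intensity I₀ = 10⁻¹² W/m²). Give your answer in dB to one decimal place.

I/I₀ = 2.8×10^-5/10⁻¹² = 2.8×10^7, and L = 10·log₁₀(I/I₀).
L = 10·(0.4472 + 7) = 74.47 dB.

74.5 dB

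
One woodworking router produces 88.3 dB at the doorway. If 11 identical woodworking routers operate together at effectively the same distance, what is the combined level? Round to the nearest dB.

With 11 equal, uncorrelated contributions the intensity is 11× that of one unit, giving a rise of 10·log₁₀ 11.
L_total = 88.3 + 10·log₁₀(11) = 88.3 + 10.414 = 98.71 dB.

99 dB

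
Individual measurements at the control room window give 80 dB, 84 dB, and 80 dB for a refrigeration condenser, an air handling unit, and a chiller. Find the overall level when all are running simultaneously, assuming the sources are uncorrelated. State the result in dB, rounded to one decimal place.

For uncorrelated sources the intensities add, so convert each level to linear form, sum, and take 10·log₁₀ of the total.
Σ 10^(L/10) = 10^(80/10) + 10^(84/10) + 10^(80/10) = 4.512e+08.
L_total = 10·log₁₀(4.512e+08) = 86.54 dB.

86.5 dB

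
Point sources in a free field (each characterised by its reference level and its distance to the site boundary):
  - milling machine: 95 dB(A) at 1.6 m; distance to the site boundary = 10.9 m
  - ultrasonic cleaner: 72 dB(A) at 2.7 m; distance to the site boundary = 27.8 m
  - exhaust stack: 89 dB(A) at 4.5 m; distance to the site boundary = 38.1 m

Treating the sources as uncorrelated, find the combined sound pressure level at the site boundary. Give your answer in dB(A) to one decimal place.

79.0 dB(A)

First find each source's level at the receiver (point-source: −20·log₁₀(r/r_ref)), then combine on an intensity basis.
milling machine: 95 − 20·log₁₀(10.9/1.6) = 95 − 16.67 = 78.33 dB(A).
ultrasonic cleaner: 72 − 20·log₁₀(27.8/2.7) = 72 − 20.25 = 51.75 dB(A).
exhaust stack: 89 − 20·log₁₀(38.1/4.5) = 89 − 18.55 = 70.45 dB(A).
Σ 10^(L/10) = 7.937e+07 → L_total = 10·log₁₀(7.937e+07) = 79.00 dB(A).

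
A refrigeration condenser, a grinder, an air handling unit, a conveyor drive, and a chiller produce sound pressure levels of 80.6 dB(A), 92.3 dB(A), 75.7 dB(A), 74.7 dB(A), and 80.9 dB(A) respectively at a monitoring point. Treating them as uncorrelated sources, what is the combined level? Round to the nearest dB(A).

93 dB(A)

For uncorrelated sources the intensities add, so convert each level to linear form, sum, and take 10·log₁₀ of the total.
Σ 10^(L/10) = 10^(80.6/10) + 10^(92.3/10) + 10^(75.7/10) + 10^(74.7/10) + 10^(80.9/10) = 2.003e+09.
L_total = 10·log₁₀(2.003e+09) = 93.02 dB(A).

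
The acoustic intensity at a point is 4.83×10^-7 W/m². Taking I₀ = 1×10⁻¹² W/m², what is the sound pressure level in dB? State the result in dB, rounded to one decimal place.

L = 10·log₁₀(I/I₀) = 10·log₁₀(4.83×10^-7/10⁻¹²) = 10·log₁₀(4.83×10^5).
L = 10·(0.6839 + 5) = 56.84 dB.

56.8 dB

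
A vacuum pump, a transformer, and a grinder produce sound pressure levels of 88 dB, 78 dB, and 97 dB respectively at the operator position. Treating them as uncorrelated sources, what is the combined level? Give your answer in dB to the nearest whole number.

Incoherent sources combine by intensity addition: L_total = 10·log₁₀(Σ 10^(L_i/10)).
Σ 10^(L/10) = 10^(88/10) + 10^(78/10) + 10^(97/10) = 5.706e+09.
L_total = 10·log₁₀(5.706e+09) = 97.56 dB.

98 dB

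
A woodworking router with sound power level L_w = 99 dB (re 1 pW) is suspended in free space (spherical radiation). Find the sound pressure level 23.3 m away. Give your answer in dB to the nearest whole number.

Free-field spherical radiation: L_p = L_w − 10·log₁₀(4π·r²), r = 23.3 m.
4π·r² = 6822 m², 10·log₁₀ of that is 38.339 dB.
L_p = 99 − 38.339 = 60.66 dB.

61 dB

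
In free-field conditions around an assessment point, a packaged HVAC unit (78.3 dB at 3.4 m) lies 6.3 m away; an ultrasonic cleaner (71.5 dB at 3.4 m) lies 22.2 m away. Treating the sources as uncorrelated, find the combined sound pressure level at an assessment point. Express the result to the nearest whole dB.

73 dB

Apply inverse-square spreading to bring every level to the receiver, then sum 10^(L/10).
packaged HVAC unit: 78.3 − 20·log₁₀(6.3/3.4) = 78.3 − 5.36 = 72.94 dB.
ultrasonic cleaner: 71.5 − 20·log₁₀(22.2/3.4) = 71.5 − 16.30 = 55.20 dB.
Σ 10^(L/10) = 2.002e+07 → L_total = 10·log₁₀(2.002e+07) = 73.02 dB.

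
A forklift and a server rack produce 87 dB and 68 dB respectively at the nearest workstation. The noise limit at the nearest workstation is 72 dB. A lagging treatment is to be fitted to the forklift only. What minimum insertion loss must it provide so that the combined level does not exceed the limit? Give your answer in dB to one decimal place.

Fixed contribution from the other source: Σ 10^(L/10) = 10^(68/10) = 6.310e+06 (68.00 dB).
To meet 72 dB overall, the treated forklift may contribute at most 10^(72/10) − 6.310e+06 = 9.539e+06, i.e. 69.80 dB.
Required insertion loss = 87 − 69.80 = 17.20 dB.

17.2 dB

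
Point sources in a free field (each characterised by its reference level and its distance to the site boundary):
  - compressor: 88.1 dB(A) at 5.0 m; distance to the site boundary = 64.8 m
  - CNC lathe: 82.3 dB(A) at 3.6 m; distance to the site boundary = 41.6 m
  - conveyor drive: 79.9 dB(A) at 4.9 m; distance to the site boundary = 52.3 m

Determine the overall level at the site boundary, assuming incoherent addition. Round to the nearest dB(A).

68 dB(A)

Propagate each source to the receiver with L = L_ref − 20·log₁₀(r/r_ref), then add intensities.
compressor: 88.1 − 20·log₁₀(64.8/5.0) = 88.1 − 22.25 = 65.85 dB(A).
CNC lathe: 82.3 − 20·log₁₀(41.6/3.6) = 82.3 − 21.26 = 61.04 dB(A).
conveyor drive: 79.9 − 20·log₁₀(52.3/4.9) = 79.9 − 20.57 = 59.33 dB(A).
Σ 10^(L/10) = 5.974e+06 → L_total = 10·log₁₀(5.974e+06) = 67.76 dB(A).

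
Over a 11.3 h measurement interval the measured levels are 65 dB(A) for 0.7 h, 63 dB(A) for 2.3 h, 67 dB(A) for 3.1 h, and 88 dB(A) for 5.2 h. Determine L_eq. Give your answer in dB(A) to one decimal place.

84.7 dB(A)

L_eq = 10·log₁₀[(1/T)·Σ tᵢ·10^(Lᵢ/10)] with T = 11.3 h.
Σ tᵢ·10^(Lᵢ/10) = 0.7·10^(65/10) + 2.3·10^(63/10) + 3.1·10^(67/10) + 5.2·10^(88/10) = 3.303e+09.
L_eq = 10·log₁₀(3.303e+09/11.3) = 84.66 dB(A).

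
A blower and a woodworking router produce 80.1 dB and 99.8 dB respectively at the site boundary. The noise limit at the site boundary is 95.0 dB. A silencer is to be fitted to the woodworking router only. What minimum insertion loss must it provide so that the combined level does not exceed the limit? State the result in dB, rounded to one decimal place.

4.9 dB

Fixed contribution from the other source: Σ 10^(L/10) = 10^(80.1/10) = 1.023e+08 (80.10 dB).
To meet 95.0 dB overall, the treated woodworking router may contribute at most 10^(95.0/10) − 1.023e+08 = 3.060e+09, i.e. 94.86 dB.
Required insertion loss = 99.8 − 94.86 = 4.94 dB.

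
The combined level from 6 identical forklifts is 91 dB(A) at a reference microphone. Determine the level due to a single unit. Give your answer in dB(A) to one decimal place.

83.2 dB(A)

6 equal contributions raise the level by 10·log₁₀ 6 = 7.782 dB, so each unit alone gives 91 − 7.782.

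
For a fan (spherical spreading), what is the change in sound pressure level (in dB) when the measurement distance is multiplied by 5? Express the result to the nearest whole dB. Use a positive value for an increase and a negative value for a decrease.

With spherical spreading the level changes by −20·log₁₀(r₂/r₁).
ΔL = −20·log₁₀(5) = -13.98 dB.

-14 dB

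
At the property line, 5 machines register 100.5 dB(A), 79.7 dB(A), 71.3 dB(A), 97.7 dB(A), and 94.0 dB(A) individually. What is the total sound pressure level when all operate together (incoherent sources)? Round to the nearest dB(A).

Incoherent sources combine by intensity addition: L_total = 10·log₁₀(Σ 10^(L_i/10)).
Σ 10^(L/10) = 10^(100.5/10) + 10^(79.7/10) + 10^(71.3/10) + 10^(97.7/10) + 10^(94.0/10) = 1.973e+10.
L_total = 10·log₁₀(1.973e+10) = 102.95 dB(A).

103 dB(A)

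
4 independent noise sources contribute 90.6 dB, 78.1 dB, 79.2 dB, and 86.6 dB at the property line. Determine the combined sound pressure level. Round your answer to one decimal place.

92.4 dB

Incoherent sources combine by intensity addition: L_total = 10·log₁₀(Σ 10^(L_i/10)).
Σ 10^(L/10) = 10^(90.6/10) + 10^(78.1/10) + 10^(79.2/10) + 10^(86.6/10) = 1.753e+09.
L_total = 10·log₁₀(1.753e+09) = 92.44 dB.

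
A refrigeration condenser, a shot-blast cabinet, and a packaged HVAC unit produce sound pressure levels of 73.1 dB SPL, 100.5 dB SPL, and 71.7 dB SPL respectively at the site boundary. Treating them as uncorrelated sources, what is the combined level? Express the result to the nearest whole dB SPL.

101 dB SPL

Incoherent sources combine by intensity addition: L_total = 10·log₁₀(Σ 10^(L_i/10)).
Σ 10^(L/10) = 10^(73.1/10) + 10^(100.5/10) + 10^(71.7/10) = 1.126e+10.
L_total = 10·log₁₀(1.126e+10) = 100.51 dB SPL.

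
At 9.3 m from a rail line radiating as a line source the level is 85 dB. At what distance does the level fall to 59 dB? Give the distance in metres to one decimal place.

The 26.0 dB drop corresponds to a distance ratio of 10^(26.0/10) for a line source.
r₂ = 9.3·10^((85−59)/10) = 9.3·10^(26.0/10) = 3702.40 m.

3702.4 m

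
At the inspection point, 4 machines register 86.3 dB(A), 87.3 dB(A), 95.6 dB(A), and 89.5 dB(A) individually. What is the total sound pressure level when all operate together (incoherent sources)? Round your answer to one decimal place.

97.4 dB(A)

For uncorrelated sources the intensities add, so convert each level to linear form, sum, and take 10·log₁₀ of the total.
Σ 10^(L/10) = 10^(86.3/10) + 10^(87.3/10) + 10^(95.6/10) + 10^(89.5/10) = 5.486e+09.
L_total = 10·log₁₀(5.486e+09) = 97.39 dB(A).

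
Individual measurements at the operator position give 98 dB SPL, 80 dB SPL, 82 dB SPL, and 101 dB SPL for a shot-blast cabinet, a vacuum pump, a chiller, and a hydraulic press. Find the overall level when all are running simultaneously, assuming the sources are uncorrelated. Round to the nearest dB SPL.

For uncorrelated sources the intensities add, so convert each level to linear form, sum, and take 10·log₁₀ of the total.
Σ 10^(L/10) = 10^(98/10) + 10^(80/10) + 10^(82/10) + 10^(101/10) = 1.916e+10.
L_total = 10·log₁₀(1.916e+10) = 102.82 dB SPL.

103 dB SPL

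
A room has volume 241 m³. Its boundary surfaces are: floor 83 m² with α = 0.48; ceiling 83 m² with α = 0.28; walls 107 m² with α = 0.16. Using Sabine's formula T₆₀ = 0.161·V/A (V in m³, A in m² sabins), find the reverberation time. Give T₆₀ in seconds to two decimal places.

0.48 s

Summing Sᵢαᵢ: 83·0.48 + 83·0.28 + 107·0.16 = 80.20 m².
T₆₀ = 0.161·V/A = 0.161·241/80.20 = 0.484 s.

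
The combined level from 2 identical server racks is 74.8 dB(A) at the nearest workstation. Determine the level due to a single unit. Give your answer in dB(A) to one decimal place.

71.8 dB(A)

Dividing the total intensity by 2 lowers the level by 10·log₁₀ 2 = 3.010 dB: L₁ = 74.8 − 3.010.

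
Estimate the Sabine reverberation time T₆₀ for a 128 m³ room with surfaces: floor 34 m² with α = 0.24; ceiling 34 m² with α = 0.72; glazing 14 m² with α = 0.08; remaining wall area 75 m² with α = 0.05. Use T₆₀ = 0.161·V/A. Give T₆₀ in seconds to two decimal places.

0.55 s

Total absorption A = 34·0.24 + 34·0.72 + 14·0.08 + 75·0.05 = 37.51 m² sabins.
T₆₀ = 0.161 × 128 / 37.51 = 0.549 s.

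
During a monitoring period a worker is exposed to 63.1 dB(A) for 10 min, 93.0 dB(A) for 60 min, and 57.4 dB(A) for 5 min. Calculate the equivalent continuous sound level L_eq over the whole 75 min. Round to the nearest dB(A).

92 dB(A)

Weight each interval's intensity by its duration and average over T = 75 min:
Σ tᵢ·10^(Lᵢ/10) = 10·10^(63.1/10) + 60·10^(93.0/10) + 5·10^(57.4/10) = 1.197e+11.
L_eq = 10·log₁₀(1.197e+11/75) = 92.03 dB(A).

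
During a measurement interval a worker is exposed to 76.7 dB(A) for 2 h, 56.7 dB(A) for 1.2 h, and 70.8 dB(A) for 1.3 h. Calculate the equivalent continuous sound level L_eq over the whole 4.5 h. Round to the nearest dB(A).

L_eq = 10·log₁₀[(1/T)·Σ tᵢ·10^(Lᵢ/10)] with T = 4.5 h.
Σ tᵢ·10^(Lᵢ/10) = 2·10^(76.7/10) + 1.2·10^(56.7/10) + 1.3·10^(70.8/10) = 1.097e+08.
L_eq = 10·log₁₀(1.097e+08/4.5) = 73.87 dB(A).

74 dB(A)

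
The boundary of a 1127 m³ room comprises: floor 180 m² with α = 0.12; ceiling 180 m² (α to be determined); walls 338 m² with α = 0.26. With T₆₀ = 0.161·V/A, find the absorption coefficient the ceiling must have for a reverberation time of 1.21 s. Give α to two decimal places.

0.22

A = 0.161·V/T₆₀ = 0.161·1127/1.21 = 149.96 m² sabins.
Absorption from the other surfaces = 180·0.12 + 338·0.26 = 109.48 m², so the ceiling must supply 40.48 m² over 180 m².
α = 40.48/180 = 0.225.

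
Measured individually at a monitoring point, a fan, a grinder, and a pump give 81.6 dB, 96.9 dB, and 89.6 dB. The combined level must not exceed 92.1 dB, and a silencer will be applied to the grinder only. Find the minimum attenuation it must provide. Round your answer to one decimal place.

The untreated sources together contribute 10^(81.6/10) + 10^(89.6/10) = 1.057e+09, i.e. 90.24 dB.
The limit corresponds to 10^(92.1/10) = 1.622e+09; subtracting the fixed part leaves 5.653e+08 for the grinder, i.e. 87.52 dB.
So the grinder must be reduced from 96.9 to 87.52 dB: IL = 9.38 dB.

9.4 dB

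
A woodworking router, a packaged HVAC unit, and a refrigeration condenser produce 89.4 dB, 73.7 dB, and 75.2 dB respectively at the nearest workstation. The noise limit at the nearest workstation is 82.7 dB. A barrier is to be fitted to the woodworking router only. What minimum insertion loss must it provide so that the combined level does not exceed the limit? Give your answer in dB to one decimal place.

8.3 dB

Fixed contribution from the other sources: Σ 10^(L/10) = 10^(73.7/10) + 10^(75.2/10) = 5.656e+07 (77.52 dB).
The limit corresponds to 10^(82.7/10) = 1.862e+08; subtracting the fixed part leaves 1.297e+08 for the woodworking router, i.e. 81.13 dB.
Required insertion loss = 89.4 − 81.13 = 8.27 dB.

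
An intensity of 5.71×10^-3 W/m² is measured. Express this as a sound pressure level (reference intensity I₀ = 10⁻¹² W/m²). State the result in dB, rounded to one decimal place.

97.6 dB

Dividing by I₀ shifts the exponent by 12: I/I₀ = 5.71×10^9.
L = 10·(0.7566 + 9) = 97.57 dB.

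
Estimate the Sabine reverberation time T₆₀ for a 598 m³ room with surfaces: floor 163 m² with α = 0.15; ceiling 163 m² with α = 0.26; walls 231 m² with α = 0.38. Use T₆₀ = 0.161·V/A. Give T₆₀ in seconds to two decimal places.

A = Σ Sᵢαᵢ = 163·0.15 + 163·0.26 + 231·0.38 = 154.61 m².
T₆₀ = 0.161·V/A = 0.161·598/154.61 = 0.623 s.

0.62 s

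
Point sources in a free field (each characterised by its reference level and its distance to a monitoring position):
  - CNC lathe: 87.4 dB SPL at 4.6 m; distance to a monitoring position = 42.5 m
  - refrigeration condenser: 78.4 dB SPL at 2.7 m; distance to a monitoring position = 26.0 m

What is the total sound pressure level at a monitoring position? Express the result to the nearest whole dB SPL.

69 dB SPL

First find each source's level at the receiver (point-source: −20·log₁₀(r/r_ref)), then combine on an intensity basis.
CNC lathe: 87.4 − 20·log₁₀(42.5/4.6) = 87.4 − 19.31 = 68.09 dB SPL.
refrigeration condenser: 78.4 − 20·log₁₀(26.0/2.7) = 78.4 − 19.67 = 58.73 dB SPL.
Σ 10^(L/10) = 7.184e+06 → L_total = 10·log₁₀(7.184e+06) = 68.56 dB SPL.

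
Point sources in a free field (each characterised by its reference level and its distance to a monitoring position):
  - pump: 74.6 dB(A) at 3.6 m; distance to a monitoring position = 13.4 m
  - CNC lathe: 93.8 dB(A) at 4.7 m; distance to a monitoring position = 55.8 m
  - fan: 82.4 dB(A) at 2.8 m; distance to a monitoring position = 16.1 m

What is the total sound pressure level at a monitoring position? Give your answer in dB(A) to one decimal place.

73.9 dB(A)

Propagate each source to the receiver with L = L_ref − 20·log₁₀(r/r_ref), then add intensities.
pump: 74.6 − 20·log₁₀(13.4/3.6) = 74.6 − 11.42 = 63.18 dB(A).
CNC lathe: 93.8 − 20·log₁₀(55.8/4.7) = 93.8 − 21.49 = 72.31 dB(A).
fan: 82.4 − 20·log₁₀(16.1/2.8) = 82.4 − 15.19 = 67.21 dB(A).
Σ 10^(L/10) = 2.436e+07 → L_total = 10·log₁₀(2.436e+07) = 73.87 dB(A).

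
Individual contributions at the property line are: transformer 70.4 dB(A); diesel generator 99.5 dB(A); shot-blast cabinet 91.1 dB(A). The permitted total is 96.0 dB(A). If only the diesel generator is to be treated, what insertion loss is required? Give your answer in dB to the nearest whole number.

Fixed contribution from the other sources: Σ 10^(L/10) = 10^(70.4/10) + 10^(91.1/10) = 1.299e+09 (91.14 dB(A)).
The limit corresponds to 10^(96.0/10) = 3.981e+09; subtracting the fixed part leaves 2.682e+09 for the diesel generator, i.e. 94.28 dB(A).
So the diesel generator must be reduced from 99.5 to 94.28 dB(A): IL = 5.22 dB.

5 dB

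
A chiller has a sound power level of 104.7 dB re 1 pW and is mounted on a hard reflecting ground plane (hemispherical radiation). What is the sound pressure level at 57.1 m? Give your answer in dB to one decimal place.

61.6 dB

Free-field hemispherical radiation: L_p = L_w − 10·log₁₀(2π·r²), r = 57.1 m.
2π·r² = 2.049e+04 m², 10·log₁₀ of that is 43.115 dB.
L_p = 104.7 − 43.115 = 61.59 dB.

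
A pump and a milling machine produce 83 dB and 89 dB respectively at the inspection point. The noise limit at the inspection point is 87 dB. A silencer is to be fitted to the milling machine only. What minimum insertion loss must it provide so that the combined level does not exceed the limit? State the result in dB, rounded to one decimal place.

4.2 dB

Fixed contribution from the other source: Σ 10^(L/10) = 10^(83/10) = 1.995e+08 (83.00 dB).
To meet 87 dB overall, the treated milling machine may contribute at most 10^(87/10) − 1.995e+08 = 3.017e+08, i.e. 84.80 dB.
So the milling machine must be reduced from 89 to 84.80 dB: IL = 4.20 dB.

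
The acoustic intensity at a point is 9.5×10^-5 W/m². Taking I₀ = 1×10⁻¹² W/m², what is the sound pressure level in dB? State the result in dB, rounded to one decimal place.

79.8 dB

I/I₀ = 9.5×10^-5/10⁻¹² = 9.5×10^7, and L = 10·log₁₀(I/I₀).
L = 10·(0.9777 + 7) = 79.78 dB.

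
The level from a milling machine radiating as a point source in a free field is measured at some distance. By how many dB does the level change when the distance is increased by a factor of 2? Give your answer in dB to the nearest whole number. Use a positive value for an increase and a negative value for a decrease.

Point-source spreading: ΔL = −20·log₁₀(r₂/r₁).
ΔL = −20·log₁₀(2) = -6.02 dB.

-6 dB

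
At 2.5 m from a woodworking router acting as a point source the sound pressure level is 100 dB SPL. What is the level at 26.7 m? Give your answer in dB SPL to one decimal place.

79.4 dB SPL

Spherical spreading from a point source gives a 20·log₁₀(r₂/r₁) drop.
L₂ = 100 − 20·log₁₀(26.7/2.5) = 100 − 20.571 = 79.43 dB SPL.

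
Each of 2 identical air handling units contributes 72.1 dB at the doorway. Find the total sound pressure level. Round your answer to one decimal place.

With 2 equal, uncorrelated contributions the intensity is 2× that of one unit, giving a rise of 10·log₁₀ 2.
L_total = 72.1 + 10·log₁₀(2) = 72.1 + 3.010 = 75.11 dB.

75.1 dB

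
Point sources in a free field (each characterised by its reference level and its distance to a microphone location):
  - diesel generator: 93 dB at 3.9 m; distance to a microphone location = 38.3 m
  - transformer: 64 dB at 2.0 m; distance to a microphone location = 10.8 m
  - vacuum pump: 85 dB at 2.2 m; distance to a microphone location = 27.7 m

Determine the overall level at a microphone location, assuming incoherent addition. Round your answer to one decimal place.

73.6 dB

Propagate each source to the receiver with L = L_ref − 20·log₁₀(r/r_ref), then add intensities.
diesel generator: 93 − 20·log₁₀(38.3/3.9) = 93 − 19.84 = 73.16 dB.
transformer: 64 − 20·log₁₀(10.8/2.0) = 64 − 14.65 = 49.35 dB.
vacuum pump: 85 − 20·log₁₀(27.7/2.2) = 85 − 22.00 = 63.00 dB.
Σ 10^(L/10) = 2.277e+07 → L_total = 10·log₁₀(2.277e+07) = 73.57 dB.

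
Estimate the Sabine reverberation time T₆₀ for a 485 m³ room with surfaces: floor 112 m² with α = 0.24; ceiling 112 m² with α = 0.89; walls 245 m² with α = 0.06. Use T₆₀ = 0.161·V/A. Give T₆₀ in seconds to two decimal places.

0.55 s

Total absorption A = 112·0.24 + 112·0.89 + 245·0.06 = 141.26 m² sabins.
T₆₀ = 0.161 × 485 / 141.26 = 0.553 s.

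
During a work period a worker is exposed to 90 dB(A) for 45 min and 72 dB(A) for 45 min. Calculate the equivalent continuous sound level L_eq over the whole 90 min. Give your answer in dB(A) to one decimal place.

The energy average is taken in the linear domain: L_eq = 10·log₁₀[(Σ tᵢ·10^(Lᵢ/10))/T], T = 90 min.
Σ tᵢ·10^(Lᵢ/10) = 45·10^(90/10) + 45·10^(72/10) = 4.571e+10.
L_eq = 10·log₁₀(4.571e+10/90) = 87.06 dB(A).

87.1 dB(A)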